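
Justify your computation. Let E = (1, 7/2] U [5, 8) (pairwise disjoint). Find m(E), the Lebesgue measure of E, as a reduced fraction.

For pairwise disjoint intervals, m(union_i I_i) = sum_i m(I_i),
and m is invariant under swapping open/closed endpoints (single points have measure 0).
So m(E) = sum_i (b_i - a_i).
  I_1 has length 7/2 - 1 = 5/2.
  I_2 has length 8 - 5 = 3.
Summing:
  m(E) = 5/2 + 3 = 11/2.

11/2


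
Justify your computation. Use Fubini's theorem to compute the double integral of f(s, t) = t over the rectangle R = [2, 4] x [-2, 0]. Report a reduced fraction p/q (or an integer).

f(s, t) is a tensor product of a function of s and a function of t, and both factors are bounded continuous (hence Lebesgue integrable) on the rectangle, so Fubini's theorem applies:
  integral_R f d(m x m) = (integral_a1^b1 1 ds) * (integral_a2^b2 t dt).
Inner integral in s: integral_{2}^{4} 1 ds = (4^1 - 2^1)/1
  = 2.
Inner integral in t: integral_{-2}^{0} t dt = (0^2 - (-2)^2)/2
  = -2.
Product: (2) * (-2) = -4.

-4


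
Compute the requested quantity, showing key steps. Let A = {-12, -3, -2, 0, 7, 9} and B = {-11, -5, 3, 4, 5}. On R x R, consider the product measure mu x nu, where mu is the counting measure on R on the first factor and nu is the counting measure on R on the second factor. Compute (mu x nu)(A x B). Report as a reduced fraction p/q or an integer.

For a measurable rectangle A x B, the product measure satisfies
  (mu x nu)(A x B) = mu(A) * nu(B).
  mu(A) = 6.
  nu(B) = 5.
  (mu x nu)(A x B) = 6 * 5 = 30.

30


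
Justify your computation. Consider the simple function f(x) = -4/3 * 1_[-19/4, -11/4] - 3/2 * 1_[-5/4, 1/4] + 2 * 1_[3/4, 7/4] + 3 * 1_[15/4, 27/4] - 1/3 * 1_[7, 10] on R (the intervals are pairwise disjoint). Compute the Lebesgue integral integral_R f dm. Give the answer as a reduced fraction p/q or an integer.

For a simple function f = sum_i c_i * 1_{A_i} with disjoint A_i,
  integral f dm = sum_i c_i * m(A_i).
Lengths of the A_i:
  m(A_1) = -11/4 - (-19/4) = 2.
  m(A_2) = 1/4 - (-5/4) = 3/2.
  m(A_3) = 7/4 - 3/4 = 1.
  m(A_4) = 27/4 - 15/4 = 3.
  m(A_5) = 10 - 7 = 3.
Contributions c_i * m(A_i):
  (-4/3) * (2) = -8/3.
  (-3/2) * (3/2) = -9/4.
  (2) * (1) = 2.
  (3) * (3) = 9.
  (-1/3) * (3) = -1.
Total: -8/3 - 9/4 + 2 + 9 - 1 = 61/12.

61/12


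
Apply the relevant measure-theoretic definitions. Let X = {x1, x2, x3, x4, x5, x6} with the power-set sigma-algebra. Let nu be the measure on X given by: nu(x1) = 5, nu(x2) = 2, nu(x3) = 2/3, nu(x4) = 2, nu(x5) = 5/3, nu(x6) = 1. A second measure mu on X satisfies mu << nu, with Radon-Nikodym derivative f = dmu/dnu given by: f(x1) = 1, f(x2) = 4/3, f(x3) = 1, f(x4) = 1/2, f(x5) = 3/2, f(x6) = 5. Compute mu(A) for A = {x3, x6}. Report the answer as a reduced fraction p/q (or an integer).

By the defining property of the Radon-Nikodym derivative, for every measurable set A,
  mu(A) = integral_A f dnu.
Since nu is a discrete measure concentrated on the atoms of X, the integral over A reduces to the sum
  mu(A) = sum_{x in A} f(x) * nu({x}).
Computing each term:
  x3: f(x3) * nu(x3) = 1 * 2/3 = 2/3.
  x6: f(x6) * nu(x6) = 5 * 1 = 5.
Summing: mu(A) = 2/3 + 5 = 17/3.

17/3


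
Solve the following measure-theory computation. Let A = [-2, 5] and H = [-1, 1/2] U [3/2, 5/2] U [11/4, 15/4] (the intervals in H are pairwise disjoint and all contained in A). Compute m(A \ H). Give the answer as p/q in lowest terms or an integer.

The ambient interval has length m(A) = 5 - (-2) = 7.
Since the holes are disjoint and sit inside A, by finite additivity
  m(H) = sum_i (b_i - a_i), and m(A \ H) = m(A) - m(H).
Computing the hole measures:
  m(H_1) = 1/2 - (-1) = 3/2.
  m(H_2) = 5/2 - 3/2 = 1.
  m(H_3) = 15/4 - 11/4 = 1.
Summed: m(H) = 3/2 + 1 + 1 = 7/2.
So m(A \ H) = 7 - 7/2 = 7/2.

7/2


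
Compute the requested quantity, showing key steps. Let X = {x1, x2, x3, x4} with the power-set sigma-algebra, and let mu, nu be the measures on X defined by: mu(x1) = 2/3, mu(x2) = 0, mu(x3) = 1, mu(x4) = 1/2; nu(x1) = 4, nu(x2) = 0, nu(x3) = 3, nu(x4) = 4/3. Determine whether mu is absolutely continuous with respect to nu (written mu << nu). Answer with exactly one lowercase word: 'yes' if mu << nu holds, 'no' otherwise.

mu << nu means: every nu-null measurable set is also mu-null; equivalently, for every atom x, if nu({x}) = 0 then mu({x}) = 0.
Checking each atom:
  x1: nu = 4 > 0 -> no constraint.
  x2: nu = 0, mu = 0 -> consistent with mu << nu.
  x3: nu = 3 > 0 -> no constraint.
  x4: nu = 4/3 > 0 -> no constraint.
No atom violates the condition. Therefore mu << nu.

yes


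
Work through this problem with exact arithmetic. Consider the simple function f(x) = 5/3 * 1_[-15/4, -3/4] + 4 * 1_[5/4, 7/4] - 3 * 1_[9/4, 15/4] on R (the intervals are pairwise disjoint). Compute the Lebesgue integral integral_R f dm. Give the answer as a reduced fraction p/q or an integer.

For a simple function f = sum_i c_i * 1_{A_i} with disjoint A_i,
  integral f dm = sum_i c_i * m(A_i).
Lengths of the A_i:
  m(A_1) = -3/4 - (-15/4) = 3.
  m(A_2) = 7/4 - 5/4 = 1/2.
  m(A_3) = 15/4 - 9/4 = 3/2.
Contributions c_i * m(A_i):
  (5/3) * (3) = 5.
  (4) * (1/2) = 2.
  (-3) * (3/2) = -9/2.
Total: 5 + 2 - 9/2 = 5/2.

5/2


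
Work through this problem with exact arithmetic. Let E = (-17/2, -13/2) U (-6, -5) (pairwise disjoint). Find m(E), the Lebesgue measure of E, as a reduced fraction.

For pairwise disjoint intervals, m(union_i I_i) = sum_i m(I_i),
and m is invariant under swapping open/closed endpoints (single points have measure 0).
So m(E) = sum_i (b_i - a_i).
  I_1 has length -13/2 - (-17/2) = 2.
  I_2 has length -5 - (-6) = 1.
Summing:
  m(E) = 2 + 1 = 3.

3


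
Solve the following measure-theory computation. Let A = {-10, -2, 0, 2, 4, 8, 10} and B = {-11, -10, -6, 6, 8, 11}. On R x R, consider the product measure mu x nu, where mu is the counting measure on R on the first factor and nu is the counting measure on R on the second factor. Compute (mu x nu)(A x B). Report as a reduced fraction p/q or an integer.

For a measurable rectangle A x B, the product measure satisfies
  (mu x nu)(A x B) = mu(A) * nu(B).
  mu(A) = 7.
  nu(B) = 6.
  (mu x nu)(A x B) = 7 * 6 = 42.

42


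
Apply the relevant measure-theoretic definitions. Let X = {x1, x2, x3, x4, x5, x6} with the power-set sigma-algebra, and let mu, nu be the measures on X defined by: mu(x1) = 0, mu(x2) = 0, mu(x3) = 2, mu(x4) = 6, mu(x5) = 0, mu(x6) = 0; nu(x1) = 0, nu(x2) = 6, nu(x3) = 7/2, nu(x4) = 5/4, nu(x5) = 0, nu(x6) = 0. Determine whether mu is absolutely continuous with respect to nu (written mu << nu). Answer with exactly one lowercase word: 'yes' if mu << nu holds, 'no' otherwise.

mu << nu means: every nu-null measurable set is also mu-null; equivalently, for every atom x, if nu({x}) = 0 then mu({x}) = 0.
Checking each atom:
  x1: nu = 0, mu = 0 -> consistent with mu << nu.
  x2: nu = 6 > 0 -> no constraint.
  x3: nu = 7/2 > 0 -> no constraint.
  x4: nu = 5/4 > 0 -> no constraint.
  x5: nu = 0, mu = 0 -> consistent with mu << nu.
  x6: nu = 0, mu = 0 -> consistent with mu << nu.
No atom violates the condition. Therefore mu << nu.

yes


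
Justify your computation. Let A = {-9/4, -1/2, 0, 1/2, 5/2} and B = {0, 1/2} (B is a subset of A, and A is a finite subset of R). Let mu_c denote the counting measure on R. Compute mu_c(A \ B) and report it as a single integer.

Counting measure assigns mu_c(E) = |E| (number of elements) when E is finite. For B subset A, A \ B is the set of elements of A not in B, so |A \ B| = |A| - |B|.
|A| = 5, |B| = 2, so mu_c(A \ B) = 5 - 2 = 3.

3


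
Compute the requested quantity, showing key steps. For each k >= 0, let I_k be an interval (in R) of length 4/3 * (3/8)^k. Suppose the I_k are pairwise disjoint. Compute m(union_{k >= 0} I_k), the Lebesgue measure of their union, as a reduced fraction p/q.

By countable additivity of the Lebesgue measure on pairwise disjoint measurable sets,
  m(union_{k >= 0} I_k) = sum_{k >= 0} m(I_k) = sum_{k >= 0} a * r^k,
  with a = 4/3 and r = 3/8.
Since 0 < r = 3/8 < 1, the geometric series converges:
  sum_{k >= 0} a * r^k = a / (1 - r).
  = 4/3 / (1 - 3/8)
  = 4/3 / (5/8)
  = 32/15.

32/15


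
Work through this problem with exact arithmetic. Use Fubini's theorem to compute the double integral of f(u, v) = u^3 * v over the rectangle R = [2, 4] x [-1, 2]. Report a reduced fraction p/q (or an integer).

f(u, v) is a tensor product of a function of u and a function of v, and both factors are bounded continuous (hence Lebesgue integrable) on the rectangle, so Fubini's theorem applies:
  integral_R f d(m x m) = (integral_a1^b1 u^3 du) * (integral_a2^b2 v dv).
Inner integral in u: integral_{2}^{4} u^3 du = (4^4 - 2^4)/4
  = 60.
Inner integral in v: integral_{-1}^{2} v dv = (2^2 - (-1)^2)/2
  = 3/2.
Product: (60) * (3/2) = 90.

90


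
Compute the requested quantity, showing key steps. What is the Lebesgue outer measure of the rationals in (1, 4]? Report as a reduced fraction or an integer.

The set Q cap (1, 4] is countable (a subset of the countable set Q). Lebesgue outer measure of any countable set is 0: each singleton {q} has m*({q}) = 0, and by countable subadditivity m*(union_k {q_k}) <= sum_k m*({q_k}) = sum_k 0 = 0. The reverse inequality m*(E) >= 0 is automatic. So m*(Q cap (1, 4]) = 0.

0


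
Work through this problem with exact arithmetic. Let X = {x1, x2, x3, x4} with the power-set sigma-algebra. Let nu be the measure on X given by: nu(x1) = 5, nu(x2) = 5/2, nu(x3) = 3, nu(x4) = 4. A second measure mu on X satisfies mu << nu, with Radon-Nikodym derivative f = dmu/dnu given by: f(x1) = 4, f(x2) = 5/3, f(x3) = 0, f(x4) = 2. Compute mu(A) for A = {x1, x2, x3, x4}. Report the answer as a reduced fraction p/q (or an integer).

By the defining property of the Radon-Nikodym derivative, for every measurable set A,
  mu(A) = integral_A f dnu.
Since nu is a discrete measure concentrated on the atoms of X, the integral over A reduces to the sum
  mu(A) = sum_{x in A} f(x) * nu({x}).
Computing each term:
  x1: f(x1) * nu(x1) = 4 * 5 = 20.
  x2: f(x2) * nu(x2) = 5/3 * 5/2 = 25/6.
  x3: f(x3) * nu(x3) = 0 * 3 = 0.
  x4: f(x4) * nu(x4) = 2 * 4 = 8.
Summing: mu(A) = 20 + 25/6 + 0 + 8 = 193/6.

193/6


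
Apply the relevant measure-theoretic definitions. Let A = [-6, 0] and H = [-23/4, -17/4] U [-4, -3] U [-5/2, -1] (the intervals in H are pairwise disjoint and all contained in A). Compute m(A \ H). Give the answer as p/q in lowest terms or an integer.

The ambient interval has length m(A) = 0 - (-6) = 6.
Since the holes are disjoint and sit inside A, by finite additivity
  m(H) = sum_i (b_i - a_i), and m(A \ H) = m(A) - m(H).
Computing the hole measures:
  m(H_1) = -17/4 - (-23/4) = 3/2.
  m(H_2) = -3 - (-4) = 1.
  m(H_3) = -1 - (-5/2) = 3/2.
Summed: m(H) = 3/2 + 1 + 3/2 = 4.
So m(A \ H) = 6 - 4 = 2.

2


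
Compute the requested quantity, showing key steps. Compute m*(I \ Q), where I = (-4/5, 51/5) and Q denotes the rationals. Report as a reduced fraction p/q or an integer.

The interval I = (-4/5, 51/5) has m(I) = 51/5 - (-4/5) = 11 (endpoints are measure-zero, so open/closed/half-open agree). Write I = (I cap Q) u (I \ Q). The rationals in I are countable, so m*(I cap Q) = 0 (cover each rational by intervals whose total length is arbitrarily small). By countable subadditivity m*(I) <= m*(I cap Q) + m*(I \ Q), hence m*(I \ Q) >= m(I) = 11. The reverse inequality m*(I \ Q) <= m*(I) = 11 is trivial since (I \ Q) is a subset of I. Therefore m*(I \ Q) = 11.

11


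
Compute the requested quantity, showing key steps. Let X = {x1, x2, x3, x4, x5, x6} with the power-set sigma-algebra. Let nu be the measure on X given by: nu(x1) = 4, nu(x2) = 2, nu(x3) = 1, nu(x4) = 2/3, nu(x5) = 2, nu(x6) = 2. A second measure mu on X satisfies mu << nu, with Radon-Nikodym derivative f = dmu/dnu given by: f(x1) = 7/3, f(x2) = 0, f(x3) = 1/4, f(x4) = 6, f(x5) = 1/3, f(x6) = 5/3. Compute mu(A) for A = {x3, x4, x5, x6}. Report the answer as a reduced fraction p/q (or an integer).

By the defining property of the Radon-Nikodym derivative, for every measurable set A,
  mu(A) = integral_A f dnu.
Since nu is a discrete measure concentrated on the atoms of X, the integral over A reduces to the sum
  mu(A) = sum_{x in A} f(x) * nu({x}).
Computing each term:
  x3: f(x3) * nu(x3) = 1/4 * 1 = 1/4.
  x4: f(x4) * nu(x4) = 6 * 2/3 = 4.
  x5: f(x5) * nu(x5) = 1/3 * 2 = 2/3.
  x6: f(x6) * nu(x6) = 5/3 * 2 = 10/3.
Summing: mu(A) = 1/4 + 4 + 2/3 + 10/3 = 33/4.

33/4


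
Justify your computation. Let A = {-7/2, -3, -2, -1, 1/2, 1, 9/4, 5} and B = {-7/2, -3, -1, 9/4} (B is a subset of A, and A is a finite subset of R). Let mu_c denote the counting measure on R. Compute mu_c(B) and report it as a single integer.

Counting measure assigns mu_c(E) = |E| (number of elements) when E is finite.
B has 4 element(s), so mu_c(B) = 4.

4


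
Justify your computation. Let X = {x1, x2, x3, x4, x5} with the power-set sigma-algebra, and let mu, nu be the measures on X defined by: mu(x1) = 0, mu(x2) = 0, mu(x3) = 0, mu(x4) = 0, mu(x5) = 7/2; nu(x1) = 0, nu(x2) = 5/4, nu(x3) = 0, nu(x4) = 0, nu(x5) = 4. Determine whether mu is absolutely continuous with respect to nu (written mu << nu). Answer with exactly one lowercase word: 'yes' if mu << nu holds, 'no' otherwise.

mu << nu means: every nu-null measurable set is also mu-null; equivalently, for every atom x, if nu({x}) = 0 then mu({x}) = 0.
Checking each atom:
  x1: nu = 0, mu = 0 -> consistent with mu << nu.
  x2: nu = 5/4 > 0 -> no constraint.
  x3: nu = 0, mu = 0 -> consistent with mu << nu.
  x4: nu = 0, mu = 0 -> consistent with mu << nu.
  x5: nu = 4 > 0 -> no constraint.
No atom violates the condition. Therefore mu << nu.

yes


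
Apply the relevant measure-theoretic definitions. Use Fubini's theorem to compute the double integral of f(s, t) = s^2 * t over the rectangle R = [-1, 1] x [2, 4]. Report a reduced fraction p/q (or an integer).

f(s, t) is a tensor product of a function of s and a function of t, and both factors are bounded continuous (hence Lebesgue integrable) on the rectangle, so Fubini's theorem applies:
  integral_R f d(m x m) = (integral_a1^b1 s^2 ds) * (integral_a2^b2 t dt).
Inner integral in s: integral_{-1}^{1} s^2 ds = (1^3 - (-1)^3)/3
  = 2/3.
Inner integral in t: integral_{2}^{4} t dt = (4^2 - 2^2)/2
  = 6.
Product: (2/3) * (6) = 4.

4


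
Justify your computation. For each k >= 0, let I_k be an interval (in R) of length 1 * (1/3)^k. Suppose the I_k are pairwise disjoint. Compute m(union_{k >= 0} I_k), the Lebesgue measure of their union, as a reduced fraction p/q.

By countable additivity of the Lebesgue measure on pairwise disjoint measurable sets,
  m(union_{k >= 0} I_k) = sum_{k >= 0} m(I_k) = sum_{k >= 0} a * r^k,
  with a = 1 and r = 1/3.
Since 0 < r = 1/3 < 1, the geometric series converges:
  sum_{k >= 0} a * r^k = a / (1 - r).
  = 1 / (1 - 1/3)
  = 1 / (2/3)
  = 3/2.

3/2


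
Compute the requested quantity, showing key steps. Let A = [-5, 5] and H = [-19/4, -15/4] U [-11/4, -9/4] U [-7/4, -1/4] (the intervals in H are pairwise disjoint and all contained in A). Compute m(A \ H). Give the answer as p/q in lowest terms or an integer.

The ambient interval has length m(A) = 5 - (-5) = 10.
Since the holes are disjoint and sit inside A, by finite additivity
  m(H) = sum_i (b_i - a_i), and m(A \ H) = m(A) - m(H).
Computing the hole measures:
  m(H_1) = -15/4 - (-19/4) = 1.
  m(H_2) = -9/4 - (-11/4) = 1/2.
  m(H_3) = -1/4 - (-7/4) = 3/2.
Summed: m(H) = 1 + 1/2 + 3/2 = 3.
So m(A \ H) = 10 - 3 = 7.

7


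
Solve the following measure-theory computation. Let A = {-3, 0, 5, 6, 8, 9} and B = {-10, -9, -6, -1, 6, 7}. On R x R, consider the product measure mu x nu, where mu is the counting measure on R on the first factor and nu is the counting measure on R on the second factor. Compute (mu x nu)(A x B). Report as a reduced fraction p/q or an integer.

For a measurable rectangle A x B, the product measure satisfies
  (mu x nu)(A x B) = mu(A) * nu(B).
  mu(A) = 6.
  nu(B) = 6.
  (mu x nu)(A x B) = 6 * 6 = 36.

36


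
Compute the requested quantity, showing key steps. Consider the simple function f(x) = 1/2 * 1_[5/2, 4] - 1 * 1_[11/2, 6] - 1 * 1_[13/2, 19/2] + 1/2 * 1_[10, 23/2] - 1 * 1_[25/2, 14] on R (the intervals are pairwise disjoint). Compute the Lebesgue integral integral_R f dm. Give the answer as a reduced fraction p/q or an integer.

For a simple function f = sum_i c_i * 1_{A_i} with disjoint A_i,
  integral f dm = sum_i c_i * m(A_i).
Lengths of the A_i:
  m(A_1) = 4 - 5/2 = 3/2.
  m(A_2) = 6 - 11/2 = 1/2.
  m(A_3) = 19/2 - 13/2 = 3.
  m(A_4) = 23/2 - 10 = 3/2.
  m(A_5) = 14 - 25/2 = 3/2.
Contributions c_i * m(A_i):
  (1/2) * (3/2) = 3/4.
  (-1) * (1/2) = -1/2.
  (-1) * (3) = -3.
  (1/2) * (3/2) = 3/4.
  (-1) * (3/2) = -3/2.
Total: 3/4 - 1/2 - 3 + 3/4 - 3/2 = -7/2.

-7/2


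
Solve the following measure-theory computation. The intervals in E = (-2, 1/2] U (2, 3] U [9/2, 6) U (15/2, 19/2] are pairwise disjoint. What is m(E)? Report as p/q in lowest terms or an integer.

For pairwise disjoint intervals, m(union_i I_i) = sum_i m(I_i),
and m is invariant under swapping open/closed endpoints (single points have measure 0).
So m(E) = sum_i (b_i - a_i).
  I_1 has length 1/2 - (-2) = 5/2.
  I_2 has length 3 - 2 = 1.
  I_3 has length 6 - 9/2 = 3/2.
  I_4 has length 19/2 - 15/2 = 2.
Summing:
  m(E) = 5/2 + 1 + 3/2 + 2 = 7.

7


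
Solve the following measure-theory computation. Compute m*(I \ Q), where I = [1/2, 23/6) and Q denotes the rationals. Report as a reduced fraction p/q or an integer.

The interval I = [1/2, 23/6) has m(I) = 23/6 - 1/2 = 10/3 (endpoints are measure-zero, so open/closed/half-open agree). Write I = (I cap Q) u (I \ Q). The rationals in I are countable, so m*(I cap Q) = 0 (cover each rational by intervals whose total length is arbitrarily small). By countable subadditivity m*(I) <= m*(I cap Q) + m*(I \ Q), hence m*(I \ Q) >= m(I) = 10/3. The reverse inequality m*(I \ Q) <= m*(I) = 10/3 is trivial since (I \ Q) is a subset of I. Therefore m*(I \ Q) = 10/3.

10/3


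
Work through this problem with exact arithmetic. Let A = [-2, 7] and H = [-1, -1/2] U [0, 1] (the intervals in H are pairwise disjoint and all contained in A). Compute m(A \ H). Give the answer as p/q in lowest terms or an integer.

The ambient interval has length m(A) = 7 - (-2) = 9.
Since the holes are disjoint and sit inside A, by finite additivity
  m(H) = sum_i (b_i - a_i), and m(A \ H) = m(A) - m(H).
Computing the hole measures:
  m(H_1) = -1/2 - (-1) = 1/2.
  m(H_2) = 1 - 0 = 1.
Summed: m(H) = 1/2 + 1 = 3/2.
So m(A \ H) = 9 - 3/2 = 15/2.

15/2


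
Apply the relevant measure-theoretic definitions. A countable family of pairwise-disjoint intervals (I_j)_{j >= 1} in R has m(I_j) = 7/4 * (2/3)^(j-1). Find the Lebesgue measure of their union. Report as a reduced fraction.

By countable additivity of the Lebesgue measure on pairwise disjoint measurable sets,
  m(union_{j >= 1} I_j) = sum_{j >= 1} m(I_j) = sum_{j >= 1} a * r^(j-1),
  with a = 7/4 and r = 2/3.
Since 0 < r = 2/3 < 1, the geometric series converges:
  sum_{j >= 1} a * r^(j-1) = a / (1 - r).
  = 7/4 / (1 - 2/3)
  = 7/4 / (1/3)
  = 21/4.

21/4


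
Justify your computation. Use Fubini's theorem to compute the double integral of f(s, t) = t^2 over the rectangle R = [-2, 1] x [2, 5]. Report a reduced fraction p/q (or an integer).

f(s, t) is a tensor product of a function of s and a function of t, and both factors are bounded continuous (hence Lebesgue integrable) on the rectangle, so Fubini's theorem applies:
  integral_R f d(m x m) = (integral_a1^b1 1 ds) * (integral_a2^b2 t^2 dt).
Inner integral in s: integral_{-2}^{1} 1 ds = (1^1 - (-2)^1)/1
  = 3.
Inner integral in t: integral_{2}^{5} t^2 dt = (5^3 - 2^3)/3
  = 39.
Product: (3) * (39) = 117.

117


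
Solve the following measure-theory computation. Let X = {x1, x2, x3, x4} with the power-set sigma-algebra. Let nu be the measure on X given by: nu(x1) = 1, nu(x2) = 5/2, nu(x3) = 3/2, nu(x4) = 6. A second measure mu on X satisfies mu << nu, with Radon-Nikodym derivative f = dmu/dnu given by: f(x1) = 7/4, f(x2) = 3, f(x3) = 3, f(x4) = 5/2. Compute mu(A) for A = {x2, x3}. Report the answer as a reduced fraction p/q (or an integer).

By the defining property of the Radon-Nikodym derivative, for every measurable set A,
  mu(A) = integral_A f dnu.
Since nu is a discrete measure concentrated on the atoms of X, the integral over A reduces to the sum
  mu(A) = sum_{x in A} f(x) * nu({x}).
Computing each term:
  x2: f(x2) * nu(x2) = 3 * 5/2 = 15/2.
  x3: f(x3) * nu(x3) = 3 * 3/2 = 9/2.
Summing: mu(A) = 15/2 + 9/2 = 12.

12


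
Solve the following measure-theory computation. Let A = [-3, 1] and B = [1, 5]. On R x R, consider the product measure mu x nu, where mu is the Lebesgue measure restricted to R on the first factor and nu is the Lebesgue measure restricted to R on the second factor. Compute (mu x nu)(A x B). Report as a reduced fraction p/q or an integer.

For a measurable rectangle A x B, the product measure satisfies
  (mu x nu)(A x B) = mu(A) * nu(B).
  mu(A) = 4.
  nu(B) = 4.
  (mu x nu)(A x B) = 4 * 4 = 16.

16


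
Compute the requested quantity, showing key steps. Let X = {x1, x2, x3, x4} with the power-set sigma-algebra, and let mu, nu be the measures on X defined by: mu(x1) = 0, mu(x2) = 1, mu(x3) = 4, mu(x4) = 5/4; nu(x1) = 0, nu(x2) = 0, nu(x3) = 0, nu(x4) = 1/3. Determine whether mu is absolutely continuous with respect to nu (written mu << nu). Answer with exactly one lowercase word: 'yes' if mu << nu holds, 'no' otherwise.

mu << nu means: every nu-null measurable set is also mu-null; equivalently, for every atom x, if nu({x}) = 0 then mu({x}) = 0.
Checking each atom:
  x1: nu = 0, mu = 0 -> consistent with mu << nu.
  x2: nu = 0, mu = 1 > 0 -> violates mu << nu.
  x3: nu = 0, mu = 4 > 0 -> violates mu << nu.
  x4: nu = 1/3 > 0 -> no constraint.
The atom(s) x2, x3 violate the condition (nu = 0 but mu > 0). Therefore mu is NOT absolutely continuous w.r.t. nu.

no


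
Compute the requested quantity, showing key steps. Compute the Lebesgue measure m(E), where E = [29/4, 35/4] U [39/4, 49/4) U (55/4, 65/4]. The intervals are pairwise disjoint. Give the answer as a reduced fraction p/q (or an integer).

For pairwise disjoint intervals, m(union_i I_i) = sum_i m(I_i),
and m is invariant under swapping open/closed endpoints (single points have measure 0).
So m(E) = sum_i (b_i - a_i).
  I_1 has length 35/4 - 29/4 = 3/2.
  I_2 has length 49/4 - 39/4 = 5/2.
  I_3 has length 65/4 - 55/4 = 5/2.
Summing:
  m(E) = 3/2 + 5/2 + 5/2 = 13/2.

13/2


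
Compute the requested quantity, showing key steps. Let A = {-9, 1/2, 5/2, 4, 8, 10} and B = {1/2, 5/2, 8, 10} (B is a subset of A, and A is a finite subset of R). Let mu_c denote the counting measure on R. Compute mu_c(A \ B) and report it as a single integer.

Counting measure assigns mu_c(E) = |E| (number of elements) when E is finite. For B subset A, A \ B is the set of elements of A not in B, so |A \ B| = |A| - |B|.
|A| = 6, |B| = 4, so mu_c(A \ B) = 6 - 4 = 2.

2


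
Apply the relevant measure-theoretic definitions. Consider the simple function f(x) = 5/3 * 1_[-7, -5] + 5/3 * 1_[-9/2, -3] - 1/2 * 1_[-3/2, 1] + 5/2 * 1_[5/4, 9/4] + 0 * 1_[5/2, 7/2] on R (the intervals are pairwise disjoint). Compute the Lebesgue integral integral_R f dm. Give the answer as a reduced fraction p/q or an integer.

For a simple function f = sum_i c_i * 1_{A_i} with disjoint A_i,
  integral f dm = sum_i c_i * m(A_i).
Lengths of the A_i:
  m(A_1) = -5 - (-7) = 2.
  m(A_2) = -3 - (-9/2) = 3/2.
  m(A_3) = 1 - (-3/2) = 5/2.
  m(A_4) = 9/4 - 5/4 = 1.
  m(A_5) = 7/2 - 5/2 = 1.
Contributions c_i * m(A_i):
  (5/3) * (2) = 10/3.
  (5/3) * (3/2) = 5/2.
  (-1/2) * (5/2) = -5/4.
  (5/2) * (1) = 5/2.
  (0) * (1) = 0.
Total: 10/3 + 5/2 - 5/4 + 5/2 + 0 = 85/12.

85/12


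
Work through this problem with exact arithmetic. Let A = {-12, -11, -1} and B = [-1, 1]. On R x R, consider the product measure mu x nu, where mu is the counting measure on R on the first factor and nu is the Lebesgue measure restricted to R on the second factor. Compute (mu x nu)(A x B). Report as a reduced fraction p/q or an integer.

For a measurable rectangle A x B, the product measure satisfies
  (mu x nu)(A x B) = mu(A) * nu(B).
  mu(A) = 3.
  nu(B) = 2.
  (mu x nu)(A x B) = 3 * 2 = 6.

6


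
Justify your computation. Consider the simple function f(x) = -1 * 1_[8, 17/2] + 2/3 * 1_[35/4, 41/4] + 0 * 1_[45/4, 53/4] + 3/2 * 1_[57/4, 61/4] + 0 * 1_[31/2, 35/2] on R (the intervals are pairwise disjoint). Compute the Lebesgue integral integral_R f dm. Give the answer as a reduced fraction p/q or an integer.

For a simple function f = sum_i c_i * 1_{A_i} with disjoint A_i,
  integral f dm = sum_i c_i * m(A_i).
Lengths of the A_i:
  m(A_1) = 17/2 - 8 = 1/2.
  m(A_2) = 41/4 - 35/4 = 3/2.
  m(A_3) = 53/4 - 45/4 = 2.
  m(A_4) = 61/4 - 57/4 = 1.
  m(A_5) = 35/2 - 31/2 = 2.
Contributions c_i * m(A_i):
  (-1) * (1/2) = -1/2.
  (2/3) * (3/2) = 1.
  (0) * (2) = 0.
  (3/2) * (1) = 3/2.
  (0) * (2) = 0.
Total: -1/2 + 1 + 0 + 3/2 + 0 = 2.

2


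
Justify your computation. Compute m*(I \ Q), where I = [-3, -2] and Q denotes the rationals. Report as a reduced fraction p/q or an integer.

The interval I = [-3, -2] has m(I) = -2 - (-3) = 1 (endpoints are measure-zero, so open/closed/half-open agree). Write I = (I cap Q) u (I \ Q). The rationals in I are countable, so m*(I cap Q) = 0 (cover each rational by intervals whose total length is arbitrarily small). By countable subadditivity m*(I) <= m*(I cap Q) + m*(I \ Q), hence m*(I \ Q) >= m(I) = 1. The reverse inequality m*(I \ Q) <= m*(I) = 1 is trivial since (I \ Q) is a subset of I. Therefore m*(I \ Q) = 1.

1


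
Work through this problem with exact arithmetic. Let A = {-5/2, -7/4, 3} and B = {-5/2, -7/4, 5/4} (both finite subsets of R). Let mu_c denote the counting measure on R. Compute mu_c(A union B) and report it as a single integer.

Counting measure on a finite set equals cardinality. By inclusion-exclusion, |A union B| = |A| + |B| - |A cap B|.
|A| = 3, |B| = 3, |A cap B| = 2.
So mu_c(A union B) = 3 + 3 - 2 = 4.

4


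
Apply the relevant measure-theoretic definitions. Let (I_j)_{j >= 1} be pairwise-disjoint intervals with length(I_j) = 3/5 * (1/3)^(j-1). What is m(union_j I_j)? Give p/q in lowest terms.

By countable additivity of the Lebesgue measure on pairwise disjoint measurable sets,
  m(union_{j >= 1} I_j) = sum_{j >= 1} m(I_j) = sum_{j >= 1} a * r^(j-1),
  with a = 3/5 and r = 1/3.
Since 0 < r = 1/3 < 1, the geometric series converges:
  sum_{j >= 1} a * r^(j-1) = a / (1 - r).
  = 3/5 / (1 - 1/3)
  = 3/5 / (2/3)
  = 9/10.

9/10


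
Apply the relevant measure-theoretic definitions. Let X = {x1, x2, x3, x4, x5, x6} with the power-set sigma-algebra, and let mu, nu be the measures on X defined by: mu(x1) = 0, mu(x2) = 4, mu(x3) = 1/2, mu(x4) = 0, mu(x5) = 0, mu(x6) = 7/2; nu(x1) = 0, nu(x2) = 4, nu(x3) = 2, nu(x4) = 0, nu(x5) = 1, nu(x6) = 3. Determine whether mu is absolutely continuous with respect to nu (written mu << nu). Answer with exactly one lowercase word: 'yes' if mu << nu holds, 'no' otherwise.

mu << nu means: every nu-null measurable set is also mu-null; equivalently, for every atom x, if nu({x}) = 0 then mu({x}) = 0.
Checking each atom:
  x1: nu = 0, mu = 0 -> consistent with mu << nu.
  x2: nu = 4 > 0 -> no constraint.
  x3: nu = 2 > 0 -> no constraint.
  x4: nu = 0, mu = 0 -> consistent with mu << nu.
  x5: nu = 1 > 0 -> no constraint.
  x6: nu = 3 > 0 -> no constraint.
No atom violates the condition. Therefore mu << nu.

yes


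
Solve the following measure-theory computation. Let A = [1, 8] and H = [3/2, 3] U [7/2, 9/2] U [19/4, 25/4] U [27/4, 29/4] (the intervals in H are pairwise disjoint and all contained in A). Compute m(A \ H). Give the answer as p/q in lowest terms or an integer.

The ambient interval has length m(A) = 8 - 1 = 7.
Since the holes are disjoint and sit inside A, by finite additivity
  m(H) = sum_i (b_i - a_i), and m(A \ H) = m(A) - m(H).
Computing the hole measures:
  m(H_1) = 3 - 3/2 = 3/2.
  m(H_2) = 9/2 - 7/2 = 1.
  m(H_3) = 25/4 - 19/4 = 3/2.
  m(H_4) = 29/4 - 27/4 = 1/2.
Summed: m(H) = 3/2 + 1 + 3/2 + 1/2 = 9/2.
So m(A \ H) = 7 - 9/2 = 5/2.

5/2


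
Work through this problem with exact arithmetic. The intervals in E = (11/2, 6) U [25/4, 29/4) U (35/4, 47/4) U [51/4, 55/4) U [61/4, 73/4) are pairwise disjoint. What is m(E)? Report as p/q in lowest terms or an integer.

For pairwise disjoint intervals, m(union_i I_i) = sum_i m(I_i),
and m is invariant under swapping open/closed endpoints (single points have measure 0).
So m(E) = sum_i (b_i - a_i).
  I_1 has length 6 - 11/2 = 1/2.
  I_2 has length 29/4 - 25/4 = 1.
  I_3 has length 47/4 - 35/4 = 3.
  I_4 has length 55/4 - 51/4 = 1.
  I_5 has length 73/4 - 61/4 = 3.
Summing:
  m(E) = 1/2 + 1 + 3 + 1 + 3 = 17/2.

17/2


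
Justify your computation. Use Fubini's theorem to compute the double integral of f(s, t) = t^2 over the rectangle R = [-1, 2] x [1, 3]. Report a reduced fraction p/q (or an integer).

f(s, t) is a tensor product of a function of s and a function of t, and both factors are bounded continuous (hence Lebesgue integrable) on the rectangle, so Fubini's theorem applies:
  integral_R f d(m x m) = (integral_a1^b1 1 ds) * (integral_a2^b2 t^2 dt).
Inner integral in s: integral_{-1}^{2} 1 ds = (2^1 - (-1)^1)/1
  = 3.
Inner integral in t: integral_{1}^{3} t^2 dt = (3^3 - 1^3)/3
  = 26/3.
Product: (3) * (26/3) = 26.

26


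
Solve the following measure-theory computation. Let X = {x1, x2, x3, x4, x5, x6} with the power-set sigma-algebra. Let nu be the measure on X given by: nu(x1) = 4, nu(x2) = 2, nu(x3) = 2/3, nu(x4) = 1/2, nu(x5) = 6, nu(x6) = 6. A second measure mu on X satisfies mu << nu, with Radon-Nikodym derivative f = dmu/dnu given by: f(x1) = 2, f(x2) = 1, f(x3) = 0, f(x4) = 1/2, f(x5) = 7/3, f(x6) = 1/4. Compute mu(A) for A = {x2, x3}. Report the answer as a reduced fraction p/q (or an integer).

By the defining property of the Radon-Nikodym derivative, for every measurable set A,
  mu(A) = integral_A f dnu.
Since nu is a discrete measure concentrated on the atoms of X, the integral over A reduces to the sum
  mu(A) = sum_{x in A} f(x) * nu({x}).
Computing each term:
  x2: f(x2) * nu(x2) = 1 * 2 = 2.
  x3: f(x3) * nu(x3) = 0 * 2/3 = 0.
Summing: mu(A) = 2 + 0 = 2.

2


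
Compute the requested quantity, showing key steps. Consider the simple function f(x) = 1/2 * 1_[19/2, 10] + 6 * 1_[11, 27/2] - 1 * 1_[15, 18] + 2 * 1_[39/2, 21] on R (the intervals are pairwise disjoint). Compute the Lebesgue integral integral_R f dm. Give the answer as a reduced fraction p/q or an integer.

For a simple function f = sum_i c_i * 1_{A_i} with disjoint A_i,
  integral f dm = sum_i c_i * m(A_i).
Lengths of the A_i:
  m(A_1) = 10 - 19/2 = 1/2.
  m(A_2) = 27/2 - 11 = 5/2.
  m(A_3) = 18 - 15 = 3.
  m(A_4) = 21 - 39/2 = 3/2.
Contributions c_i * m(A_i):
  (1/2) * (1/2) = 1/4.
  (6) * (5/2) = 15.
  (-1) * (3) = -3.
  (2) * (3/2) = 3.
Total: 1/4 + 15 - 3 + 3 = 61/4.

61/4


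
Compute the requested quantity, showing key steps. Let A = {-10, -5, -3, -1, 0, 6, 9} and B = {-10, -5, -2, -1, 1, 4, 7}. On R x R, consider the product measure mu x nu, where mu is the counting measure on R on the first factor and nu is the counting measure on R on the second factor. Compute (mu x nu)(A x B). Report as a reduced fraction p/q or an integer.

For a measurable rectangle A x B, the product measure satisfies
  (mu x nu)(A x B) = mu(A) * nu(B).
  mu(A) = 7.
  nu(B) = 7.
  (mu x nu)(A x B) = 7 * 7 = 49.

49


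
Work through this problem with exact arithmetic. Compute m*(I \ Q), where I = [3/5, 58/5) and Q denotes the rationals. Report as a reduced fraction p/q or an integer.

The interval I = [3/5, 58/5) has m(I) = 58/5 - 3/5 = 11 (endpoints are measure-zero, so open/closed/half-open agree). Write I = (I cap Q) u (I \ Q). The rationals in I are countable, so m*(I cap Q) = 0 (cover each rational by intervals whose total length is arbitrarily small). By countable subadditivity m*(I) <= m*(I cap Q) + m*(I \ Q), hence m*(I \ Q) >= m(I) = 11. The reverse inequality m*(I \ Q) <= m*(I) = 11 is trivial since (I \ Q) is a subset of I. Therefore m*(I \ Q) = 11.

11


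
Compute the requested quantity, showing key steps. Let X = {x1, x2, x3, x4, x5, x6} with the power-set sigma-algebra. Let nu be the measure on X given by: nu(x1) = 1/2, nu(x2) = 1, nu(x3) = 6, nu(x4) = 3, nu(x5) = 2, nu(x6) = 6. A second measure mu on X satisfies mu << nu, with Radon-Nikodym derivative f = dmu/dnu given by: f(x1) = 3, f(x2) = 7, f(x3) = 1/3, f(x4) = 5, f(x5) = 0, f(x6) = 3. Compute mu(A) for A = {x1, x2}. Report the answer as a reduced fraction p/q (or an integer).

By the defining property of the Radon-Nikodym derivative, for every measurable set A,
  mu(A) = integral_A f dnu.
Since nu is a discrete measure concentrated on the atoms of X, the integral over A reduces to the sum
  mu(A) = sum_{x in A} f(x) * nu({x}).
Computing each term:
  x1: f(x1) * nu(x1) = 3 * 1/2 = 3/2.
  x2: f(x2) * nu(x2) = 7 * 1 = 7.
Summing: mu(A) = 3/2 + 7 = 17/2.

17/2


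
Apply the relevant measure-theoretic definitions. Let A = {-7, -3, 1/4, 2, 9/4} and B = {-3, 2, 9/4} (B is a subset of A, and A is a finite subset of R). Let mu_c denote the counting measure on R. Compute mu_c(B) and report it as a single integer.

Counting measure assigns mu_c(E) = |E| (number of elements) when E is finite.
B has 3 element(s), so mu_c(B) = 3.

3


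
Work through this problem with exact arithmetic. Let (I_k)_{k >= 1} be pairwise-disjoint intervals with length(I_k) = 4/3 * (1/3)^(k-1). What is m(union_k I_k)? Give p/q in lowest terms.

By countable additivity of the Lebesgue measure on pairwise disjoint measurable sets,
  m(union_{k >= 1} I_k) = sum_{k >= 1} m(I_k) = sum_{k >= 1} a * r^(k-1),
  with a = 4/3 and r = 1/3.
Since 0 < r = 1/3 < 1, the geometric series converges:
  sum_{k >= 1} a * r^(k-1) = a / (1 - r).
  = 4/3 / (1 - 1/3)
  = 4/3 / (2/3)
  = 2.

2


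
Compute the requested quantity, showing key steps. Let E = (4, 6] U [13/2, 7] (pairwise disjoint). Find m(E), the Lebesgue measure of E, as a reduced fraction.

For pairwise disjoint intervals, m(union_i I_i) = sum_i m(I_i),
and m is invariant under swapping open/closed endpoints (single points have measure 0).
So m(E) = sum_i (b_i - a_i).
  I_1 has length 6 - 4 = 2.
  I_2 has length 7 - 13/2 = 1/2.
Summing:
  m(E) = 2 + 1/2 = 5/2.

5/2


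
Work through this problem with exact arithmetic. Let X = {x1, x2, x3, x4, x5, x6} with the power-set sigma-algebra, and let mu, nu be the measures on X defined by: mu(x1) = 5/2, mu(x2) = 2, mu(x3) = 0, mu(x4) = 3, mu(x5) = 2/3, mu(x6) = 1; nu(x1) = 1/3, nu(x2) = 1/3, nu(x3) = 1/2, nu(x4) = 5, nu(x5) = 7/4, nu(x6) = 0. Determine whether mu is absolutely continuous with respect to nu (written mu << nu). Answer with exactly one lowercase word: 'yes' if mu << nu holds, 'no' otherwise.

mu << nu means: every nu-null measurable set is also mu-null; equivalently, for every atom x, if nu({x}) = 0 then mu({x}) = 0.
Checking each atom:
  x1: nu = 1/3 > 0 -> no constraint.
  x2: nu = 1/3 > 0 -> no constraint.
  x3: nu = 1/2 > 0 -> no constraint.
  x4: nu = 5 > 0 -> no constraint.
  x5: nu = 7/4 > 0 -> no constraint.
  x6: nu = 0, mu = 1 > 0 -> violates mu << nu.
The atom(s) x6 violate the condition (nu = 0 but mu > 0). Therefore mu is NOT absolutely continuous w.r.t. nu.

no


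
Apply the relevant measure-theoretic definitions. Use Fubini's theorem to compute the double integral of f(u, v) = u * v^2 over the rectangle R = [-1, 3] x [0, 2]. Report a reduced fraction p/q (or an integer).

f(u, v) is a tensor product of a function of u and a function of v, and both factors are bounded continuous (hence Lebesgue integrable) on the rectangle, so Fubini's theorem applies:
  integral_R f d(m x m) = (integral_a1^b1 u du) * (integral_a2^b2 v^2 dv).
Inner integral in u: integral_{-1}^{3} u du = (3^2 - (-1)^2)/2
  = 4.
Inner integral in v: integral_{0}^{2} v^2 dv = (2^3 - 0^3)/3
  = 8/3.
Product: (4) * (8/3) = 32/3.

32/3


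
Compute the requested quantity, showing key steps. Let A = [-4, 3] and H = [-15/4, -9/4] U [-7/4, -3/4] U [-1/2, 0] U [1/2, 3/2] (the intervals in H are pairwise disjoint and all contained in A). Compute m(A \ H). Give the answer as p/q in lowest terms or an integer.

The ambient interval has length m(A) = 3 - (-4) = 7.
Since the holes are disjoint and sit inside A, by finite additivity
  m(H) = sum_i (b_i - a_i), and m(A \ H) = m(A) - m(H).
Computing the hole measures:
  m(H_1) = -9/4 - (-15/4) = 3/2.
  m(H_2) = -3/4 - (-7/4) = 1.
  m(H_3) = 0 - (-1/2) = 1/2.
  m(H_4) = 3/2 - 1/2 = 1.
Summed: m(H) = 3/2 + 1 + 1/2 + 1 = 4.
So m(A \ H) = 7 - 4 = 3.

3


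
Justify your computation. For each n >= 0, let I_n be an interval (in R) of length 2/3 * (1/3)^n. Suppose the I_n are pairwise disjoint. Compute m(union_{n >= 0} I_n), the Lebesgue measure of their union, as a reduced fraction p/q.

By countable additivity of the Lebesgue measure on pairwise disjoint measurable sets,
  m(union_{n >= 0} I_n) = sum_{n >= 0} m(I_n) = sum_{n >= 0} a * r^n,
  with a = 2/3 and r = 1/3.
Since 0 < r = 1/3 < 1, the geometric series converges:
  sum_{n >= 0} a * r^n = a / (1 - r).
  = 2/3 / (1 - 1/3)
  = 2/3 / (2/3)
  = 1.

1


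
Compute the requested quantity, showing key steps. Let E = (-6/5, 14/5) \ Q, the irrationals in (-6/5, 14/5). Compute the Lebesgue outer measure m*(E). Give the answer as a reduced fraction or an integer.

The interval I = (-6/5, 14/5) has m(I) = 14/5 - (-6/5) = 4 (endpoints are measure-zero, so open/closed/half-open agree). Write I = (I cap Q) u (I \ Q). The rationals in I are countable, so m*(I cap Q) = 0 (cover each rational by intervals whose total length is arbitrarily small). By countable subadditivity m*(I) <= m*(I cap Q) + m*(I \ Q), hence m*(I \ Q) >= m(I) = 4. The reverse inequality m*(I \ Q) <= m*(I) = 4 is trivial since (I \ Q) is a subset of I. Therefore m*(I \ Q) = 4.

4


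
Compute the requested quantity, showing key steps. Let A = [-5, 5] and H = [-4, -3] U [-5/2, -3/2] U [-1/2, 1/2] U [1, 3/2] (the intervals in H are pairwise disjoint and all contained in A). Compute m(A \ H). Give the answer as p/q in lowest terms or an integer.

The ambient interval has length m(A) = 5 - (-5) = 10.
Since the holes are disjoint and sit inside A, by finite additivity
  m(H) = sum_i (b_i - a_i), and m(A \ H) = m(A) - m(H).
Computing the hole measures:
  m(H_1) = -3 - (-4) = 1.
  m(H_2) = -3/2 - (-5/2) = 1.
  m(H_3) = 1/2 - (-1/2) = 1.
  m(H_4) = 3/2 - 1 = 1/2.
Summed: m(H) = 1 + 1 + 1 + 1/2 = 7/2.
So m(A \ H) = 10 - 7/2 = 13/2.

13/2


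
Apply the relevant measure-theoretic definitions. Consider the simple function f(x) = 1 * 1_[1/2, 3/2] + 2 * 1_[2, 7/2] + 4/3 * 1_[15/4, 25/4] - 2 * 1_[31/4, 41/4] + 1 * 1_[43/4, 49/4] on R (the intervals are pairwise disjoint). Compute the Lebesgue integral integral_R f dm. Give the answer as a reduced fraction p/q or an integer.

For a simple function f = sum_i c_i * 1_{A_i} with disjoint A_i,
  integral f dm = sum_i c_i * m(A_i).
Lengths of the A_i:
  m(A_1) = 3/2 - 1/2 = 1.
  m(A_2) = 7/2 - 2 = 3/2.
  m(A_3) = 25/4 - 15/4 = 5/2.
  m(A_4) = 41/4 - 31/4 = 5/2.
  m(A_5) = 49/4 - 43/4 = 3/2.
Contributions c_i * m(A_i):
  (1) * (1) = 1.
  (2) * (3/2) = 3.
  (4/3) * (5/2) = 10/3.
  (-2) * (5/2) = -5.
  (1) * (3/2) = 3/2.
Total: 1 + 3 + 10/3 - 5 + 3/2 = 23/6.

23/6


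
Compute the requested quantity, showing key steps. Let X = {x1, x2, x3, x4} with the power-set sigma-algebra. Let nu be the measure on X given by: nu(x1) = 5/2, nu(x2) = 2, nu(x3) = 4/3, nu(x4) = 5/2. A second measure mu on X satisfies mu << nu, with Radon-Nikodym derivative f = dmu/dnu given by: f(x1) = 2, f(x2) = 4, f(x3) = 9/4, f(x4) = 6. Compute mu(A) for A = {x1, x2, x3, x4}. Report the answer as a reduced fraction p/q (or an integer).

By the defining property of the Radon-Nikodym derivative, for every measurable set A,
  mu(A) = integral_A f dnu.
Since nu is a discrete measure concentrated on the atoms of X, the integral over A reduces to the sum
  mu(A) = sum_{x in A} f(x) * nu({x}).
Computing each term:
  x1: f(x1) * nu(x1) = 2 * 5/2 = 5.
  x2: f(x2) * nu(x2) = 4 * 2 = 8.
  x3: f(x3) * nu(x3) = 9/4 * 4/3 = 3.
  x4: f(x4) * nu(x4) = 6 * 5/2 = 15.
Summing: mu(A) = 5 + 8 + 3 + 15 = 31.

31
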